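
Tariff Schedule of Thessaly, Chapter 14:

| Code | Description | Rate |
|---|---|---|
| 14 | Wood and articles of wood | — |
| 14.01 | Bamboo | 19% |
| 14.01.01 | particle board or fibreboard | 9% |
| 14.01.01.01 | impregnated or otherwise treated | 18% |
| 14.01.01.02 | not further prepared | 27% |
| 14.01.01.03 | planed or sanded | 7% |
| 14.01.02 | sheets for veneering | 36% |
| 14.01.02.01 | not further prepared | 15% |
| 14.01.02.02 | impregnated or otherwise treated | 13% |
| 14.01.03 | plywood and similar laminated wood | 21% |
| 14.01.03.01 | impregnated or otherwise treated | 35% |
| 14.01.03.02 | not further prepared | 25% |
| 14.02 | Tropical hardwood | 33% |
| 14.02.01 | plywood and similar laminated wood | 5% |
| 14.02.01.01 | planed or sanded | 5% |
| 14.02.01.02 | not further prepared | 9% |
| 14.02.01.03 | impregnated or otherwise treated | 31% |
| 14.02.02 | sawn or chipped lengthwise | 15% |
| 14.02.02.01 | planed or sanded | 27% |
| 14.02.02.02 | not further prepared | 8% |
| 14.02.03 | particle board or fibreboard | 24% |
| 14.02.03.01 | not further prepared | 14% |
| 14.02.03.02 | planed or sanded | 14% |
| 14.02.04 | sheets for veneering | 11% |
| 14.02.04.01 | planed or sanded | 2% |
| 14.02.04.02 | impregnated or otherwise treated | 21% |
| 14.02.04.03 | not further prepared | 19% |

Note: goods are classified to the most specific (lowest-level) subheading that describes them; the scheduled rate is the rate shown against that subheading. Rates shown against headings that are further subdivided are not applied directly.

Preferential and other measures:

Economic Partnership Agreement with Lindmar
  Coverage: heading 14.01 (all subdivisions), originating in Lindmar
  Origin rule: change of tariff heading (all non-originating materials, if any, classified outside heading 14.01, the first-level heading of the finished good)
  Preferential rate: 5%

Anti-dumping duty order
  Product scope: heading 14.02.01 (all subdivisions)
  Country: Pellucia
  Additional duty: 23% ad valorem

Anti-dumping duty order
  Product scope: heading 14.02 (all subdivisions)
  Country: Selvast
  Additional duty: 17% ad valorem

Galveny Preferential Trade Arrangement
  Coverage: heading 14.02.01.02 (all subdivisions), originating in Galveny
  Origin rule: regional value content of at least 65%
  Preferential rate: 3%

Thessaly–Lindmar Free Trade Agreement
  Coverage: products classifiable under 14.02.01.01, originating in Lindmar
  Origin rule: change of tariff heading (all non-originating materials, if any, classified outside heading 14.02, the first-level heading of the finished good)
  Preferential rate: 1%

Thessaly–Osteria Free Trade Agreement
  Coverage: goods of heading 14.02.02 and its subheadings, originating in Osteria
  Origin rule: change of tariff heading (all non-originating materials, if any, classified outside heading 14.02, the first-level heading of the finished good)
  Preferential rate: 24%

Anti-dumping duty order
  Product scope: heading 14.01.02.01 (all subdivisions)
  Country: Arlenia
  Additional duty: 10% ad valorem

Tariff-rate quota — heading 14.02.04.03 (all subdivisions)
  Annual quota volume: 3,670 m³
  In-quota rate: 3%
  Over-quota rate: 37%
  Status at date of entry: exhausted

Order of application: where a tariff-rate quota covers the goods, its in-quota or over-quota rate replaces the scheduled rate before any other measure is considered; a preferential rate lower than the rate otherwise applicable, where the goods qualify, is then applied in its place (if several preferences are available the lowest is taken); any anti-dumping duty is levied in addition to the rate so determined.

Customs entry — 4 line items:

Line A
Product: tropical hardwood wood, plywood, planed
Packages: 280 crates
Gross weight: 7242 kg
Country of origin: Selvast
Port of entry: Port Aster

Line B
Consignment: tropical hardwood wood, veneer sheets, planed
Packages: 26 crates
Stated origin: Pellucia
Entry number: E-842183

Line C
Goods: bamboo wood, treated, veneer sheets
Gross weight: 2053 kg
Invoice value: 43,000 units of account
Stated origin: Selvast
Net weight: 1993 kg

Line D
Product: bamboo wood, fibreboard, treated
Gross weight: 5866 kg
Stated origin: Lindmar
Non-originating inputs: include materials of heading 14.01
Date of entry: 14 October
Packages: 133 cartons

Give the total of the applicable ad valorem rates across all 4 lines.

Line A: tropical hardwood → 14.02; plywood → 14.02.01; planed → 14.02.01.01. Scheduled 5%. anti-dumping (Selvast, 14.02): +17%; total 5% + 17% = 22%. → 22%.
Line B: tropical hardwood → 14.02; veneer sheets → 14.02.04; planed → 14.02.04.01. Scheduled 2%. No special measure applies. → 2%.
Line C: bamboo → 14.01; veneer sheets → 14.01.02; treated → 14.01.02.02. Scheduled 13%. No special measure applies. → 13%.
Line D: bamboo → 14.01; fibreboard → 14.01.01; treated → 14.01.01.01. Scheduled 18%. Lindmar agreement on 14.01: CTH not met; Lindmar agreement on 14.02.01.01: 14.01.01.01 not covered. → 18%.
Sum: 22% + 2% + 13% + 18% = 55%.

55%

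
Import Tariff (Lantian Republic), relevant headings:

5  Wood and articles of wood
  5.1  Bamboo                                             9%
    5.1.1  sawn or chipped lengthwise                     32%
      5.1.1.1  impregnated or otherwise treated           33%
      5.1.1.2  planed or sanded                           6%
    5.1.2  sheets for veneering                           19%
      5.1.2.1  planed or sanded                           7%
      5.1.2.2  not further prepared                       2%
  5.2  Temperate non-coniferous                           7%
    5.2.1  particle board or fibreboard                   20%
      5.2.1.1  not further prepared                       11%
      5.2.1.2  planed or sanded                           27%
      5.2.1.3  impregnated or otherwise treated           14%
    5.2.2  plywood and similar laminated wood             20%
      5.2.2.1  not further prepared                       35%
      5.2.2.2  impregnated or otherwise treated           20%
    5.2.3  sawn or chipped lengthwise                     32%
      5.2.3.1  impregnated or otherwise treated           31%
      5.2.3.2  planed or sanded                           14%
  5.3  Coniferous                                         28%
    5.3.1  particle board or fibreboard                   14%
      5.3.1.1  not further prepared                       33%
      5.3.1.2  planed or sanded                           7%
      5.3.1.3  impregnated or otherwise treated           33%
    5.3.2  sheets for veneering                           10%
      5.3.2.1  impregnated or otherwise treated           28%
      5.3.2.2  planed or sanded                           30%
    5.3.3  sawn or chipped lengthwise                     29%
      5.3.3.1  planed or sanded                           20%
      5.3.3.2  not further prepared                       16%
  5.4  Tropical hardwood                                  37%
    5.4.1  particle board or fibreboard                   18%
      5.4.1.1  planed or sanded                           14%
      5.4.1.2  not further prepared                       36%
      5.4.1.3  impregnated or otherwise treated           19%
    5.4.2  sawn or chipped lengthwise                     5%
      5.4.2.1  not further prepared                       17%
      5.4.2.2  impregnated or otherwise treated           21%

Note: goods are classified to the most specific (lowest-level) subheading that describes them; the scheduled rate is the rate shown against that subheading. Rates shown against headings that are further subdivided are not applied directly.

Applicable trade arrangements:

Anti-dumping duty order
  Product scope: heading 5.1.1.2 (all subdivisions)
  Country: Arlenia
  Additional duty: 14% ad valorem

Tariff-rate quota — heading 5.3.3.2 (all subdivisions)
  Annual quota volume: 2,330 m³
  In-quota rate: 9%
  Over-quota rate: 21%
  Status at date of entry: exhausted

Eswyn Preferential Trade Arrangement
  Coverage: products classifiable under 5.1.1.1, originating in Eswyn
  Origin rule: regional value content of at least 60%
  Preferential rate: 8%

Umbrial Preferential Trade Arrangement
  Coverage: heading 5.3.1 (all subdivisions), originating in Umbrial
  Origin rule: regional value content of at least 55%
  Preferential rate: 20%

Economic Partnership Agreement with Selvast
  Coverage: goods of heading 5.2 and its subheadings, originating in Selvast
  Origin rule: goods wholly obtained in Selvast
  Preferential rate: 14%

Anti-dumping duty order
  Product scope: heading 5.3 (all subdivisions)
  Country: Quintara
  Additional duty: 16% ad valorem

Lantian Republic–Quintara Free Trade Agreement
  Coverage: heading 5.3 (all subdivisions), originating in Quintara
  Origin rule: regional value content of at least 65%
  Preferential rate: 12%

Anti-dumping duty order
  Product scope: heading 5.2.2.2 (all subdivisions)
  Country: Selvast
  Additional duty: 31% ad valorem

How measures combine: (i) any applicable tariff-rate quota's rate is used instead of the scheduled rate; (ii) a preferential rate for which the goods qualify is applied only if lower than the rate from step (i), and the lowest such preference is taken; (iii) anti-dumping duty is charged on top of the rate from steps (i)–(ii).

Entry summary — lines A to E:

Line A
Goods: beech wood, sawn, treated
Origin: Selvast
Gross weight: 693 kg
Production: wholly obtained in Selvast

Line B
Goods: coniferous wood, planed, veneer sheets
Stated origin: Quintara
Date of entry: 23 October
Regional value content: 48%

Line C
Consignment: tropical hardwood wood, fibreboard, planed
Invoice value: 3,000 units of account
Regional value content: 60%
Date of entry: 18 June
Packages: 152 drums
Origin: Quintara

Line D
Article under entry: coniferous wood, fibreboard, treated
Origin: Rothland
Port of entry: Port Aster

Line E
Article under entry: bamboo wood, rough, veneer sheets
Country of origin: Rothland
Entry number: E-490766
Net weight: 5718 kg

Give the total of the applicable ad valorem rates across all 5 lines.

Line A: beech → 5.2; sawn → 5.2.3; treated → 5.2.3.1. Scheduled 31%. Selvast agreement on 5.2: wholly obtained → 14% available; preferential 14%. → 14%.
Line B: coniferous → 5.3; veneer sheets → 5.3.2; planed → 5.3.2.2. Scheduled 30%. Quintara agreement on 5.3: RVC < 65%; anti-dumping (Quintara, 5.3): +16%; total 30% + 16% = 46%. → 46%.
Line C: tropical hardwood → 5.4; fibreboard → 5.4.1; planed → 5.4.1.1. Scheduled 14%. Quintara agreement on 5.3: 5.4.1.1 not covered. → 14%.
Line D: coniferous → 5.3; fibreboard → 5.3.1; treated → 5.3.1.3. Scheduled 33%. No special measure applies. → 33%.
Line E: bamboo → 5.1; veneer sheets → 5.1.2; rough → 5.1.2.2. Scheduled 2%. No special measure applies. → 2%.
Sum: 14% + 46% + 14% + 33% + 2% = 109%.

109%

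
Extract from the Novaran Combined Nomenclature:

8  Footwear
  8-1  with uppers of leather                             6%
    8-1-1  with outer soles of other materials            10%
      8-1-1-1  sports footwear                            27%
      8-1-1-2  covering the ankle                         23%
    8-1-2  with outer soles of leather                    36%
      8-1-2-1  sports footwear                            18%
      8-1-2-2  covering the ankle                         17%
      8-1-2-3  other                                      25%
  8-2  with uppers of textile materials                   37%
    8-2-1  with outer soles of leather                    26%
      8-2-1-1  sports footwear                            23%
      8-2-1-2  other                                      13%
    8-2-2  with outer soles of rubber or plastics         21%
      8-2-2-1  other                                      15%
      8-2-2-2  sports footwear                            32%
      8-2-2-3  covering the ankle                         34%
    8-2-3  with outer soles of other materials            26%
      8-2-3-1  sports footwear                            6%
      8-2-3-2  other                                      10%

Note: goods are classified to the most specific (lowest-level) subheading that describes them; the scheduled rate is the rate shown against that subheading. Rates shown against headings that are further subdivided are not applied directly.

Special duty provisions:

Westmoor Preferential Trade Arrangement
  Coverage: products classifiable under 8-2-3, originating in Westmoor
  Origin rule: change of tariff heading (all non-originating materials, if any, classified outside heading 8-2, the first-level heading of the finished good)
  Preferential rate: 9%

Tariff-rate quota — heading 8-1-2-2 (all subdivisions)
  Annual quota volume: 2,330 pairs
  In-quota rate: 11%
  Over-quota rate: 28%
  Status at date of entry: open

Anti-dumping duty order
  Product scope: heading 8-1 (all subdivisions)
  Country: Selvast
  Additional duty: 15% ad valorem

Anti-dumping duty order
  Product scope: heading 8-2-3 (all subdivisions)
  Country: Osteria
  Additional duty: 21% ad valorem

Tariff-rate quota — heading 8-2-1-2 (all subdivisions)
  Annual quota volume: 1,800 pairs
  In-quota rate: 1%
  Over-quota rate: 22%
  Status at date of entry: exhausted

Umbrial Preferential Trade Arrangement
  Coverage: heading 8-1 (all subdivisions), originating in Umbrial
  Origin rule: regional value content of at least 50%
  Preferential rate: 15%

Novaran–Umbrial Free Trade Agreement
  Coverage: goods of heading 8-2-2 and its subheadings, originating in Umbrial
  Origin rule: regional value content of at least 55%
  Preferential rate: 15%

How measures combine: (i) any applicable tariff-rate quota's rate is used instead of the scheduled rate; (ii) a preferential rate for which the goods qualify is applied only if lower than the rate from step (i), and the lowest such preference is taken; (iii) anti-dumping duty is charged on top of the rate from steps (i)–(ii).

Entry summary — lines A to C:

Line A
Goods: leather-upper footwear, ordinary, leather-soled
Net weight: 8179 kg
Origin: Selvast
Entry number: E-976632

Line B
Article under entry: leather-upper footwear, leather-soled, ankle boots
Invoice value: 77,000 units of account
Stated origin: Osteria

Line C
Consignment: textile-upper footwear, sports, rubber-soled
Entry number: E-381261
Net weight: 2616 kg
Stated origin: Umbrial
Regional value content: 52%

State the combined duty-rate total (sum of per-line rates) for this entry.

Line A: leather-upper → 8-1; leather-soled → 8-1-2; ordinary → 8-1-2-3. Scheduled 25%. anti-dumping (Selvast, 8-1): +15%; total 25% + 15% = 40%. → 40%.
Line B: leather-upper → 8-1; leather-soled → 8-1-2; ankle boots → 8-1-2-2. Scheduled 17%. quota on 8-1-2-2 open → in-quota 11%. → 11%.
Line C: textile-upper → 8-2; rubber-soled → 8-2-2; sports → 8-2-2-2. Scheduled 32%. Umbrial agreement on 8-1: 8-2-2-2 not covered; Umbrial agreement on 8-2-2: RVC < 55%. → 32%.
Sum: 40% + 11% + 32% = 83%.

83%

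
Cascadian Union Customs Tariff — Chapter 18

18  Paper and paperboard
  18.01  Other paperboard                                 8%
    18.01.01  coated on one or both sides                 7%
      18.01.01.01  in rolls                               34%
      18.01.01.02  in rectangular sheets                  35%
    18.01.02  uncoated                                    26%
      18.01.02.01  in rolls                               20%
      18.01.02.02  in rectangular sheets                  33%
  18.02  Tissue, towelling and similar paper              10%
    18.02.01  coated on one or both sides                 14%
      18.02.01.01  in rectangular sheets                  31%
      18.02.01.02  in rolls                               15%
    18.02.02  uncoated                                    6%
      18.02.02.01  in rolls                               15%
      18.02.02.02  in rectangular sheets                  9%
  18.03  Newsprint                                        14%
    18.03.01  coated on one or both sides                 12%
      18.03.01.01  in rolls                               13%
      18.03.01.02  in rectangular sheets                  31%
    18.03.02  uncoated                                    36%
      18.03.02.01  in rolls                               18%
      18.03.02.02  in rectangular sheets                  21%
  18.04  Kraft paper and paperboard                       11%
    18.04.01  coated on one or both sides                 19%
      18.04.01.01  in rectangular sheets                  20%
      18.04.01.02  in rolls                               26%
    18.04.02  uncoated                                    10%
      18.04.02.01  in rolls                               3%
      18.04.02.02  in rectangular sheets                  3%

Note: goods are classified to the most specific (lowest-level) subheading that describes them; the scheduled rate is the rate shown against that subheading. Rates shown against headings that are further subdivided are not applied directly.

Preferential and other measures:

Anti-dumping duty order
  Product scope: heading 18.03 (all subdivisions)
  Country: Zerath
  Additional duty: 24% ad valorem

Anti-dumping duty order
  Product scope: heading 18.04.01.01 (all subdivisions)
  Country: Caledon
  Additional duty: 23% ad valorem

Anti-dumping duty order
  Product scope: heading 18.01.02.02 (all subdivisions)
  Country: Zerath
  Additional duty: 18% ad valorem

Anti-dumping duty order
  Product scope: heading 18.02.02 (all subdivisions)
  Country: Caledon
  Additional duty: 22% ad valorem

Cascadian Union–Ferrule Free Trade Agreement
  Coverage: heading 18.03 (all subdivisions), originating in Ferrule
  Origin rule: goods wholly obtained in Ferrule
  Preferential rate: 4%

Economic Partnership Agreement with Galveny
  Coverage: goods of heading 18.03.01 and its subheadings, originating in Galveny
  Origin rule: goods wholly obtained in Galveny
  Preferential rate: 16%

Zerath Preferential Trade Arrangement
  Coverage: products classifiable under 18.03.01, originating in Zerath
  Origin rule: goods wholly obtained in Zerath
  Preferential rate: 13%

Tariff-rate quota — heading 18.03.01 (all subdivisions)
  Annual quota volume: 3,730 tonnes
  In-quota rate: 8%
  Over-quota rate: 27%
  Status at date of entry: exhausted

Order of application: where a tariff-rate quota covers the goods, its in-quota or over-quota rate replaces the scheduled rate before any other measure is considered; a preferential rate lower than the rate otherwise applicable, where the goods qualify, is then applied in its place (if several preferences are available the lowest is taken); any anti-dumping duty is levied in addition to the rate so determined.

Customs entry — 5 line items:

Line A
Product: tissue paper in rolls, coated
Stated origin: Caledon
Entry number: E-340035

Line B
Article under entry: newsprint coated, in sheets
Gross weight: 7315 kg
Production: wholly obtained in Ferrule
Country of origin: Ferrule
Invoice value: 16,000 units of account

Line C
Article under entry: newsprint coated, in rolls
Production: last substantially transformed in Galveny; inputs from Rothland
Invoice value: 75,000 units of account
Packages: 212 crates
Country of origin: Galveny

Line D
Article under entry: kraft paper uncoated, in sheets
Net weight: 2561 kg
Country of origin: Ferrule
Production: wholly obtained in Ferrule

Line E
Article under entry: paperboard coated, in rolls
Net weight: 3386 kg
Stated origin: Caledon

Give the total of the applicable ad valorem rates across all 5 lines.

83%

Line A: tissue paper → 18.02; coated → 18.02.01; in rolls → 18.02.01.02. Scheduled 15%. No special measure applies. → 15%.
Line B: newsprint → 18.03; coated → 18.03.01; in sheets → 18.03.01.02. Scheduled 31%. quota on 18.03.01 exhausted → over-quota 27%; Ferrule agreement on 18.03: wholly obtained → 4% available; preferential 4%. → 4%.
Line C: newsprint → 18.03; coated → 18.03.01; in rolls → 18.03.01.01. Scheduled 13%. quota on 18.03.01 exhausted → over-quota 27%; Galveny agreement on 18.03.01: not wholly obtained. → 27%.
Line D: kraft paper → 18.04; uncoated → 18.04.02; in sheets → 18.04.02.02. Scheduled 3%. Ferrule agreement on 18.03: 18.04.02.02 not covered. → 3%.
Line E: paperboard → 18.01; coated → 18.01.01; in rolls → 18.01.01.01. Scheduled 34%. No special measure applies. → 34%.
Sum: 15% + 4% + 27% + 3% + 34% = 83%.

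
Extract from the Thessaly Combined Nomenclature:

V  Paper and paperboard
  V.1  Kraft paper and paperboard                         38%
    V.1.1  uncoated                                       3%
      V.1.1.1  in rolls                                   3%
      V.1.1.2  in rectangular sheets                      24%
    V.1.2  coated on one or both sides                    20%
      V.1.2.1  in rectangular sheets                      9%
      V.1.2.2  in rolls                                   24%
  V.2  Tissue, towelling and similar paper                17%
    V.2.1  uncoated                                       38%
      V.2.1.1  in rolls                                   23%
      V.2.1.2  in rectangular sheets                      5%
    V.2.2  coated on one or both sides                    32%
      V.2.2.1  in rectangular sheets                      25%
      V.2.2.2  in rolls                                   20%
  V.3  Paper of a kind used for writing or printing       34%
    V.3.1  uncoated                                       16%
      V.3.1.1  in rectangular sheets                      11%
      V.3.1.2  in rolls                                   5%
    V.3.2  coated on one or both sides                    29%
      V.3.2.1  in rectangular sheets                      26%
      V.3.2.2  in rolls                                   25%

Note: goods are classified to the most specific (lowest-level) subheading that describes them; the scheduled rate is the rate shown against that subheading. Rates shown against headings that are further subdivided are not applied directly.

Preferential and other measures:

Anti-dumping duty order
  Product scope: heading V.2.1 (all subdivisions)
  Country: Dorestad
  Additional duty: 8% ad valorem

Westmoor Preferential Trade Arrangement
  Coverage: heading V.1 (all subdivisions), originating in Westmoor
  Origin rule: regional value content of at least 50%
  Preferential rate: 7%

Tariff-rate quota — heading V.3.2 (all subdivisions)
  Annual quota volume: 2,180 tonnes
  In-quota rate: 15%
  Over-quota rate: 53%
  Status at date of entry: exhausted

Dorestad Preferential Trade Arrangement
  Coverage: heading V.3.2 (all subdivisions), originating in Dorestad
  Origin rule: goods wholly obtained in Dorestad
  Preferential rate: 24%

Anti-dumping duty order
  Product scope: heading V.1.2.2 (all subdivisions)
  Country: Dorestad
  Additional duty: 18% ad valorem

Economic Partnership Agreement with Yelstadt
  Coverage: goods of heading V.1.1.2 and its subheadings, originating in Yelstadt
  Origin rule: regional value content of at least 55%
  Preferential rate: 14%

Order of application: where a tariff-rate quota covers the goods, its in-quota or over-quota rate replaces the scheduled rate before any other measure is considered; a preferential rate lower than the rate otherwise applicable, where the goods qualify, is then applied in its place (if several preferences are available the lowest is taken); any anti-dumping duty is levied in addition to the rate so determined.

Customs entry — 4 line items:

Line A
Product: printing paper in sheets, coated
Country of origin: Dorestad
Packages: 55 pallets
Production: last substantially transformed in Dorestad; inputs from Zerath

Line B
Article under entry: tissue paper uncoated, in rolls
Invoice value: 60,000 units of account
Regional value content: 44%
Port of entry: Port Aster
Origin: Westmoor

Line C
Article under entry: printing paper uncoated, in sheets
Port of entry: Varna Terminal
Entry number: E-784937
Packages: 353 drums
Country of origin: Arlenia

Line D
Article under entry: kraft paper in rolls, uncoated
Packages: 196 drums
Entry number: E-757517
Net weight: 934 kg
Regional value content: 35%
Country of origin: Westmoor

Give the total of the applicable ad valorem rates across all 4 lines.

Line A: printing paper → V.3; coated → V.3.2; in sheets → V.3.2.1. Scheduled 26%. quota on V.3.2 exhausted → over-quota 53%; Dorestad agreement on V.3.2: not wholly obtained. → 53%.
Line B: tissue paper → V.2; uncoated → V.2.1; in rolls → V.2.1.1. Scheduled 23%. Westmoor agreement on V.1: V.2.1.1 not covered. → 23%.
Line C: printing paper → V.3; uncoated → V.3.1; in sheets → V.3.1.1. Scheduled 11%. No special measure applies. → 11%.
Line D: kraft paper → V.1; uncoated → V.1.1; in rolls → V.1.1.1. Scheduled 3%. Westmoor agreement on V.1: RVC < 50%. → 3%.
Sum: 53% + 23% + 11% + 3% = 90%.

90%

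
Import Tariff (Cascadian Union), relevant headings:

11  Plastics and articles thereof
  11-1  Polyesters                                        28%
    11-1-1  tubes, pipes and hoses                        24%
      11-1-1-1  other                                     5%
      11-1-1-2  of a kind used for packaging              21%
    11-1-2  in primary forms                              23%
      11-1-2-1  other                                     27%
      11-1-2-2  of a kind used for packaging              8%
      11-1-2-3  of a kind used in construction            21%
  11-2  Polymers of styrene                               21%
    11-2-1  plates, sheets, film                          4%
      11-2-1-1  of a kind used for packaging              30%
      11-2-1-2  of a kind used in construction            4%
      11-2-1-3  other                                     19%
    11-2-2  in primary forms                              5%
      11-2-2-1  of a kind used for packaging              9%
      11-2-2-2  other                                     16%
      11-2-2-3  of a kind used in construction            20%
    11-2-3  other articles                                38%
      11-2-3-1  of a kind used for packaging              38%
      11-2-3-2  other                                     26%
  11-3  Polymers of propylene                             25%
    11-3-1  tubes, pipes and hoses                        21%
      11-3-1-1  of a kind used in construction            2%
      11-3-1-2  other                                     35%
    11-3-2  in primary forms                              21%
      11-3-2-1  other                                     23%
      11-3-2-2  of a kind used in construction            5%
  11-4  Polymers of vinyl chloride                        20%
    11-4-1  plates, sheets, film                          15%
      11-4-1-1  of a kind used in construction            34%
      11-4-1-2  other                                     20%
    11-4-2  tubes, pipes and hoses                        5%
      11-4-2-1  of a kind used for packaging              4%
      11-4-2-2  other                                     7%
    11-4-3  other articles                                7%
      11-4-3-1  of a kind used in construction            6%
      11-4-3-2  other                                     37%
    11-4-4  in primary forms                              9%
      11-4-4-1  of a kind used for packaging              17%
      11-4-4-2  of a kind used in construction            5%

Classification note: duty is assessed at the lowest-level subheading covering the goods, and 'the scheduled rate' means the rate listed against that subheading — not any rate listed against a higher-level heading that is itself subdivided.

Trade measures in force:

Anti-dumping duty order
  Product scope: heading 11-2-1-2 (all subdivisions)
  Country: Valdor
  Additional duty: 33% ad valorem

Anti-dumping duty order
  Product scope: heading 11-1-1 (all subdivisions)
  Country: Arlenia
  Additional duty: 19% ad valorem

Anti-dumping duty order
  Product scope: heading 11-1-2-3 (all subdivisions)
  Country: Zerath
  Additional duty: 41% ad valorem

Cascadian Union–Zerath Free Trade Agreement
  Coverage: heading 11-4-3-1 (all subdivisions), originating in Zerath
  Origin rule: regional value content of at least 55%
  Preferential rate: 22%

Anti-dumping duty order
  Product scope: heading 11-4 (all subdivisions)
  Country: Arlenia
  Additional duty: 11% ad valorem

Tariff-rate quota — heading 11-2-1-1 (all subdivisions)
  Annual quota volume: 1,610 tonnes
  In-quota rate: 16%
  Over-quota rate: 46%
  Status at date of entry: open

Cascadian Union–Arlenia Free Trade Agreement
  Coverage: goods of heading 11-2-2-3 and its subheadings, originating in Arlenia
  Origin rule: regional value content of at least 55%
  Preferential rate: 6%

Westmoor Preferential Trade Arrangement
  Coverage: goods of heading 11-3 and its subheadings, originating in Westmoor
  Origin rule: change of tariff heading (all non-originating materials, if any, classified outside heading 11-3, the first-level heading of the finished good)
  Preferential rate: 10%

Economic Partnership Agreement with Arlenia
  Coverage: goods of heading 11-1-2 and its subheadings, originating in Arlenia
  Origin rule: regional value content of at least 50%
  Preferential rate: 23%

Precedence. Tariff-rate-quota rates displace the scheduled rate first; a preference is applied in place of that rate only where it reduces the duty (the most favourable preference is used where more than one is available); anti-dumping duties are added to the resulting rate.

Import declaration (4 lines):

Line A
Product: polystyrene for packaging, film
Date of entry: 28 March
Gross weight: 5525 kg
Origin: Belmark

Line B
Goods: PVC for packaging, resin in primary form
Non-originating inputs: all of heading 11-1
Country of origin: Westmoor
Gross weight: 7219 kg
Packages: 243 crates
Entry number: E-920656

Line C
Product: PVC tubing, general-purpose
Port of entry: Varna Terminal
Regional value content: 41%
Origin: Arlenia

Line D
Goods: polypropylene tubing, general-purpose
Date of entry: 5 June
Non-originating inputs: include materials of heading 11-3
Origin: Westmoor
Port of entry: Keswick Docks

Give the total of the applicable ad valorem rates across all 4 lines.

Line A: polystyrene → 11-2; film → 11-2-1; for packaging → 11-2-1-1. Scheduled 30%. quota on 11-2-1-1 open → in-quota 16%. → 16%.
Line B: PVC → 11-4; resin in primary form → 11-4-4; for packaging → 11-4-4-1. Scheduled 17%. Westmoor agreement on 11-3: 11-4-4-1 not covered. → 17%.
Line C: PVC → 11-4; tubing → 11-4-2; general-purpose → 11-4-2-2. Scheduled 7%. Arlenia agreement on 11-2-2-3: 11-4-2-2 not covered; Arlenia agreement on 11-1-2: 11-4-2-2 not covered; anti-dumping (Arlenia, 11-4): +11%; total 7% + 11% = 18%. → 18%.
Line D: polypropylene → 11-3; tubing → 11-3-1; general-purpose → 11-3-1-2. Scheduled 35%. Westmoor agreement on 11-3: CTH not met. → 35%.
Sum: 16% + 17% + 18% + 35% = 86%.

86%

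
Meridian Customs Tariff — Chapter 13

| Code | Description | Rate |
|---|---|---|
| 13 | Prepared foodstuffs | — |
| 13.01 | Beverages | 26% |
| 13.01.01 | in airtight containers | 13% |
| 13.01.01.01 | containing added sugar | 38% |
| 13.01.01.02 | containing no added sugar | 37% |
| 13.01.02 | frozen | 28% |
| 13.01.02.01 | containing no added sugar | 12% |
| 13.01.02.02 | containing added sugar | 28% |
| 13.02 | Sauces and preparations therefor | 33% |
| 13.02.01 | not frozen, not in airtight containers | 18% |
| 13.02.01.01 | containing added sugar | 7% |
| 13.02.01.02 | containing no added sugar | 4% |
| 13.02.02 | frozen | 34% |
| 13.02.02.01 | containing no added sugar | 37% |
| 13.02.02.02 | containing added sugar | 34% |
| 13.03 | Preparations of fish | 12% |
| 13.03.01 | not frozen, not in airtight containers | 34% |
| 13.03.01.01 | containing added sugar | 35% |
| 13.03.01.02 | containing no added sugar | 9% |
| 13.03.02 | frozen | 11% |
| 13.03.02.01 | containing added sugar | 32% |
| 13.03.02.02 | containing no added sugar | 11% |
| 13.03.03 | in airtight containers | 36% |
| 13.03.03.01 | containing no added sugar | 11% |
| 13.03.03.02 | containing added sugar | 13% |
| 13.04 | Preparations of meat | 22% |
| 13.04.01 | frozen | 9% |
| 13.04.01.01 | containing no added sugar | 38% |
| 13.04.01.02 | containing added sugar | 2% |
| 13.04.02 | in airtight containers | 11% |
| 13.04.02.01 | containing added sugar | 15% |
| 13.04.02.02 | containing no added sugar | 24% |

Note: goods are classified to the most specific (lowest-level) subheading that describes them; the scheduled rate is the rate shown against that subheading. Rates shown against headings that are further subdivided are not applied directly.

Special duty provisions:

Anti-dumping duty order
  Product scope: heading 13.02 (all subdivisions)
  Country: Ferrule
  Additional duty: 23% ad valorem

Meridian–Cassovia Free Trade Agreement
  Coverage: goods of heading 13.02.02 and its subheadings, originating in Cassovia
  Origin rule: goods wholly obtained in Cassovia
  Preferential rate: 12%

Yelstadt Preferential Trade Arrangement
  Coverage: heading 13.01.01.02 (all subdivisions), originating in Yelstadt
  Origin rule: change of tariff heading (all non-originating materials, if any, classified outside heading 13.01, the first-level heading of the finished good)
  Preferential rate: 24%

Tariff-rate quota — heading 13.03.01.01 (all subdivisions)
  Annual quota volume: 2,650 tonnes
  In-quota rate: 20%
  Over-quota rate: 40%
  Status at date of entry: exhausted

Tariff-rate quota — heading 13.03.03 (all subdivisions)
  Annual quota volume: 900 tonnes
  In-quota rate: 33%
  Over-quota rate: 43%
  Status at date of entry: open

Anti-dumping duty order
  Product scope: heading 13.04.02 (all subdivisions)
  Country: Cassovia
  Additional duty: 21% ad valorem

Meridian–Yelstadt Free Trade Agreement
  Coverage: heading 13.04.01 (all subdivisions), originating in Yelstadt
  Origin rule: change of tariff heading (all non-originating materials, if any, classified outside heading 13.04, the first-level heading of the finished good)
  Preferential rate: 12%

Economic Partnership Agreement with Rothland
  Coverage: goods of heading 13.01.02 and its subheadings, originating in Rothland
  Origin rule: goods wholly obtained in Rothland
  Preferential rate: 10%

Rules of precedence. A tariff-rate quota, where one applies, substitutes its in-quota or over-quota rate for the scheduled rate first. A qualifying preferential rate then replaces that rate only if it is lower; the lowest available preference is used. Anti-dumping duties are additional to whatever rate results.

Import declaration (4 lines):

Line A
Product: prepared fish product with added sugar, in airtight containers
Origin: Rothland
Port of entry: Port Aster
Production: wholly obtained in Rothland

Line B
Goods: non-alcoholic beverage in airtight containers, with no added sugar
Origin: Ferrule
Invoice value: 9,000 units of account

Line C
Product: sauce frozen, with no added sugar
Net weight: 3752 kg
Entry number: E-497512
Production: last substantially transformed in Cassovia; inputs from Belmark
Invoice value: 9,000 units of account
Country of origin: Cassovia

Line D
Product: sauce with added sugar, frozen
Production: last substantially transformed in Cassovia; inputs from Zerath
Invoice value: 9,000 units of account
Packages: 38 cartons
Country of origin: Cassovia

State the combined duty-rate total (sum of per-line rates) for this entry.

Line A: prepared fish product → 13.03; in airtight containers → 13.03.03; with added sugar → 13.03.03.02. Scheduled 13%. quota on 13.03.03 open → in-quota 33%; Rothland agreement on 13.01.02: 13.03.03.02 not covered. → 33%.
Line B: non-alcoholic beverage → 13.01; in airtight containers → 13.01.01; with no added sugar → 13.01.01.02. Scheduled 37%. No special measure applies. → 37%.
Line C: sauce → 13.02; frozen → 13.02.02; with no added sugar → 13.02.02.01. Scheduled 37%. Cassovia agreement on 13.02.02: not wholly obtained. → 37%.
Line D: sauce → 13.02; frozen → 13.02.02; with added sugar → 13.02.02.02. Scheduled 34%. Cassovia agreement on 13.02.02: not wholly obtained. → 34%.
Sum: 33% + 37% + 37% + 34% = 141%.

141%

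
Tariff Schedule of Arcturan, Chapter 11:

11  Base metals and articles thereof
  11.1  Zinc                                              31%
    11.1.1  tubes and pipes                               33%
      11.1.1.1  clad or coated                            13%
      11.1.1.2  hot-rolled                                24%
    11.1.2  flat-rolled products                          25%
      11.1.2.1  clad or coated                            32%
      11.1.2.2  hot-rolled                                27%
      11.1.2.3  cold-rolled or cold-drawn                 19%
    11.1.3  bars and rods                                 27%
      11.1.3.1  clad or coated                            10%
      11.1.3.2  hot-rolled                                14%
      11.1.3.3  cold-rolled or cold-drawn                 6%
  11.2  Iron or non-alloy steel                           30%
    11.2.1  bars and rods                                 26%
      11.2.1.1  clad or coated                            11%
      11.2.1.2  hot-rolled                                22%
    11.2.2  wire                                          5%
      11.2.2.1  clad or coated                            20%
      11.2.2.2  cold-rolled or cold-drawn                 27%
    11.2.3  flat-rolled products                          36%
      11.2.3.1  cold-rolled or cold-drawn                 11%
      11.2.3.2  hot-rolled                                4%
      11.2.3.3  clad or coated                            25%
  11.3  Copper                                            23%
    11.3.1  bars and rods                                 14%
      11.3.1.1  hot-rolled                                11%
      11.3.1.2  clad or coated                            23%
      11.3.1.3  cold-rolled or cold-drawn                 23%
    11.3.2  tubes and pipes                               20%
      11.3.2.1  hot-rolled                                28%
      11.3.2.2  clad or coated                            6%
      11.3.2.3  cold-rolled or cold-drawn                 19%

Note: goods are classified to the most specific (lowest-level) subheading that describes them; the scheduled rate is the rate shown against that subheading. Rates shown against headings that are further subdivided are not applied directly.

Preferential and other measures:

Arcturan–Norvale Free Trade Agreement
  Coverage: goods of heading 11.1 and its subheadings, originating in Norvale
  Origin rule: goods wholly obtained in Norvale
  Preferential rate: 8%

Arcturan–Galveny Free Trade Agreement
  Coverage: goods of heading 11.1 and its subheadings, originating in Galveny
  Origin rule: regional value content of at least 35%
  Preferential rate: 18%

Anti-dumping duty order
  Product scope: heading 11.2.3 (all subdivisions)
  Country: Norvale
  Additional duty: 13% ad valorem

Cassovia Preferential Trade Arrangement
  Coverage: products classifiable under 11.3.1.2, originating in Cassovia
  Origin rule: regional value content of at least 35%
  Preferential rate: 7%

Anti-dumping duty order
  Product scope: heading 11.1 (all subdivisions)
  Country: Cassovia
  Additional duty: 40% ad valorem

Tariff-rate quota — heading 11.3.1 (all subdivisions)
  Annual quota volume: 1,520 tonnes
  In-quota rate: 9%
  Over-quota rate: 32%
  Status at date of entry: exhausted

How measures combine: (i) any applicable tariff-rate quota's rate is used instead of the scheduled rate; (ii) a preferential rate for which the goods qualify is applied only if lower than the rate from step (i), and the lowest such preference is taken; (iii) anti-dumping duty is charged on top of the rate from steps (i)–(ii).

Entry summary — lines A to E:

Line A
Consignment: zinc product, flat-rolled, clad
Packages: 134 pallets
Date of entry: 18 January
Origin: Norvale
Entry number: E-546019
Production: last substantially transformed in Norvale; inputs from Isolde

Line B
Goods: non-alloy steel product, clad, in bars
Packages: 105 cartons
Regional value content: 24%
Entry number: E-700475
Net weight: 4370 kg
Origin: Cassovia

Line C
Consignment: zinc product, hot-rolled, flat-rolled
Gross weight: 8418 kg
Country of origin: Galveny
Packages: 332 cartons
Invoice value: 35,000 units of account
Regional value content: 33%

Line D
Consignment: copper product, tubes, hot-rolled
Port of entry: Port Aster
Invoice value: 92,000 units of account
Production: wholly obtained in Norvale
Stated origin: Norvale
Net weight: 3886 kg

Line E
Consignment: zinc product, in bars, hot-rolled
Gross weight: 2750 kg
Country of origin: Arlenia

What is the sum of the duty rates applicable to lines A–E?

112%

Line A: zinc → 11.1; flat-rolled → 11.1.2; clad → 11.1.2.1. Scheduled 32%. Norvale agreement on 11.1: not wholly obtained. → 32%.
Line B: non-alloy steel → 11.2; in bars → 11.2.1; clad → 11.2.1.1. Scheduled 11%. Cassovia agreement on 11.3.1.2: 11.2.1.1 not covered. → 11%.
Line C: zinc → 11.1; flat-rolled → 11.1.2; hot-rolled → 11.1.2.2. Scheduled 27%. Galveny agreement on 11.1: RVC < 35%. → 27%.
Line D: copper → 11.3; tubes → 11.3.2; hot-rolled → 11.3.2.1. Scheduled 28%. Norvale agreement on 11.1: 11.3.2.1 not covered. → 28%.
Line E: zinc → 11.1; in bars → 11.1.3; hot-rolled → 11.1.3.2. Scheduled 14%. No special measure applies. → 14%.
Sum: 32% + 11% + 27% + 28% + 14% = 112%.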